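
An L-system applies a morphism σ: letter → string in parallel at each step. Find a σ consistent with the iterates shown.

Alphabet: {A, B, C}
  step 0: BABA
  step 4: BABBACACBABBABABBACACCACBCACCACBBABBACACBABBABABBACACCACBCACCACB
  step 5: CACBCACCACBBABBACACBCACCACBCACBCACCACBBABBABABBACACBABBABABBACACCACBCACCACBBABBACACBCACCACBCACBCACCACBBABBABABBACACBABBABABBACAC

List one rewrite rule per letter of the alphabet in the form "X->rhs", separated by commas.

A->B, B->CAC, C->BA

  step 4 ⇒ step 5: BABBACACBABBABABBACACCACBCACCACBBABBACACBABBABABBACACCACBCACCACB ⇒ CAC·B·CAC·CAC·B·BA·B·BA·CAC·B·CAC·CAC·B·CAC·B·CAC·CAC·B·BA·B·BA·BA·B·BA·CAC·BA·B·BA·BA·B·BA·CAC·CAC·B·CAC·CAC·B·BA·B·BA·CAC·B·CAC·CAC·B·CAC·B·CAC·CAC·B·BA·B·BA·BA·B·BA·CAC·BA·B·BA·BA·B·BA·CAC
    A ↦ B
    B ↦ CAC
    C ↦ BA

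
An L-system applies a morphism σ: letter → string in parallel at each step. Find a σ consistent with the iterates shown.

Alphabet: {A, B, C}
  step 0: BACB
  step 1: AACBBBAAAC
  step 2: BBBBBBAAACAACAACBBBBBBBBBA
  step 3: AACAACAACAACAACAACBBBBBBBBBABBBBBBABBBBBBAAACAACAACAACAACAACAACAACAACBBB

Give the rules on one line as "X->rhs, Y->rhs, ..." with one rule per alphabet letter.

A->BBB, B->AAC, C->A

  step 2 ⇒ step 3: BBBBBBAAACAACAACBBBBBBBBBA ⇒ AAC·AAC·AAC·AAC·AAC·AAC·BBB·BBB·BBB·A·BBB·BBB·A·BBB·BBB·A·AAC·AAC·AAC·AAC·AAC·AAC·AAC·AAC·AAC·BBB
    A ↦ BBB
    B ↦ AAC
    C ↦ A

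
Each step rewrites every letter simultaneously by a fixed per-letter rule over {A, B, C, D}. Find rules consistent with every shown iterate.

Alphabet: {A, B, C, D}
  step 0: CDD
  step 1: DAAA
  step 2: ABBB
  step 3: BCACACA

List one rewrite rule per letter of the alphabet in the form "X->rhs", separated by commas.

  step 2 ⇒ step 3: ABBB ⇒ B·CA·CA·CA
    A ↦ B
    B ↦ CA
  step 0 ⇒ step 1: CDD ⇒ DA·A·A
    C ↦ DA
  step 0 ⇒ step 1: CDD ⇒ DA·A·A
    D ↦ A

A->B, B->CA, C->DA, D->A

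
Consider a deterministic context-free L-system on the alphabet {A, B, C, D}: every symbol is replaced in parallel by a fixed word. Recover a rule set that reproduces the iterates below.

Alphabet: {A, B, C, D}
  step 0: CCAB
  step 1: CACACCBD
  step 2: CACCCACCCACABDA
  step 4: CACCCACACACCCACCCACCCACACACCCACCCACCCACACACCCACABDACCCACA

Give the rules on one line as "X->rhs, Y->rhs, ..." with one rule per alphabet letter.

A->CC, B->BD, C->CA, D->A

  step 1 ⇒ step 2: CACACCBD ⇒ CA·CC·CA·CC·CA·CA·BD·A
    A ↦ CC
    B ↦ BD
    C ↦ CA
    D ↦ A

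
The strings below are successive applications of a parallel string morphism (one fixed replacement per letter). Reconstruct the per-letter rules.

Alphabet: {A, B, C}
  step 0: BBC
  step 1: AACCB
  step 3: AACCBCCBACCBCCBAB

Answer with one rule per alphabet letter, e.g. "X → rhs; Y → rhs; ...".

A->B, B->A, C->CCB

  step 0 ⇒ step 1: BBC ⇒ A·A·CCB
    B ↦ A
    C ↦ CCB
    A ↦ B  (constrained at step 1)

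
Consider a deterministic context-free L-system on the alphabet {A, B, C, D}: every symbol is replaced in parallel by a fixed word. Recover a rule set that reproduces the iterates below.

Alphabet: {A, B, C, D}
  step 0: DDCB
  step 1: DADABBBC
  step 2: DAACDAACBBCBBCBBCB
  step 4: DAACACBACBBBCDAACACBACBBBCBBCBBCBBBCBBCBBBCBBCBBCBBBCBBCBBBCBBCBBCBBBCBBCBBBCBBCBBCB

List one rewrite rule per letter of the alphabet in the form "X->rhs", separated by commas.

A->AC, B->BBC, C->B, D->DA

  step 1 ⇒ step 2: DADABBBC ⇒ DA·AC·DA·AC·BBC·BBC·BBC·B
    A ↦ AC
    B ↦ BBC
    C ↦ B
    D ↦ DA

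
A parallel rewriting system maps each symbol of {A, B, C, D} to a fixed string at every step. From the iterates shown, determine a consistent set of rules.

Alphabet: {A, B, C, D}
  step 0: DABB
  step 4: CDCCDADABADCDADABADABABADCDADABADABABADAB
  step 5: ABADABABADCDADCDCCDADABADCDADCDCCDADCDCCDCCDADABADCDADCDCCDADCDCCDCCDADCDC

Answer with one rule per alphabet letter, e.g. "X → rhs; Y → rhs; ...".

  step 4 ⇒ step 5: CDCCDADABADCDADABADABABADCDADABADABABADAB ⇒ AB·AD·AB·AB·AD·CD·AD·CD·C·CD·AD·AB·AD·CD·AD·CD·C·CD·AD·CD·C·CD·C·CD·AD·AB·AD·CD·AD·CD·C·CD·AD·CD·C·CD·C·CD·AD·CD·C
    A ↦ CD
    B ↦ C
    C ↦ AB
    D ↦ AD

A->CD, B->C, C->AB, D->AD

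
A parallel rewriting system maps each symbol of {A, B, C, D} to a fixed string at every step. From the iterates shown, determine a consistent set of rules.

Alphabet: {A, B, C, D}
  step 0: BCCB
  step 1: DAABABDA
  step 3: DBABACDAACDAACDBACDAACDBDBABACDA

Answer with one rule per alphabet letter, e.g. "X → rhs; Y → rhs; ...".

  step 0 ⇒ step 1: BCCB ⇒ DA·AB·AB·DA
    B ↦ DA
    C ↦ AB
    A ↦ DB  (constrained at step 1)
    D ↦ AC  (constrained at step 1)

A->DB, B->DA, C->AB, D->AC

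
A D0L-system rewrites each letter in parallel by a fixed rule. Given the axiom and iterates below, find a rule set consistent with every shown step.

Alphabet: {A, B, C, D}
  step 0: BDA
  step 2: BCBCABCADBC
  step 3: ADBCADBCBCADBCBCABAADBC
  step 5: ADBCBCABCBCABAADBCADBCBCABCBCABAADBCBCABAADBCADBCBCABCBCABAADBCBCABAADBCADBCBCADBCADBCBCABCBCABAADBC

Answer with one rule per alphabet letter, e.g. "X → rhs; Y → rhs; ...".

  step 2 ⇒ step 3: BCBCABCADBC ⇒ A·DBC·A·DBC·BC·A·DBC·BC·ABA·A·DBC
    A ↦ BC
    B ↦ A
    C ↦ DBC
    D ↦ ABA

A->BC, B->A, C->DBC, D->ABA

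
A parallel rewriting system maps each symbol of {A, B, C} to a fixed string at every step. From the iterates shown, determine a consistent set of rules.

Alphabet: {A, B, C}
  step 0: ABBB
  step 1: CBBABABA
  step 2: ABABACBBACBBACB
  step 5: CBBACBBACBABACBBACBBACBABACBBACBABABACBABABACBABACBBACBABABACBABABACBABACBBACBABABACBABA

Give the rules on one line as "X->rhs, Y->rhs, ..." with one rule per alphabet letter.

A->CB, B->BA, C->A

  step 1 ⇒ step 2: CBBABABA ⇒ A·BA·BA·CB·BA·CB·BA·CB
    A ↦ CB
    B ↦ BA
    C ↦ A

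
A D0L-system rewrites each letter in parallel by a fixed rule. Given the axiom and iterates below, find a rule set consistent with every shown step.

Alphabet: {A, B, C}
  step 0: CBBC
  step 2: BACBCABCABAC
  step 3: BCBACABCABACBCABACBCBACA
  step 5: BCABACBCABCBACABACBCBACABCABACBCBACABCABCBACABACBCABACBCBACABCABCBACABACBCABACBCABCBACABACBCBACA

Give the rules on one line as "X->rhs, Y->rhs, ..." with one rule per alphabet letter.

A->BAC, B->BC, C->A

  step 2 ⇒ step 3: BACBCABCABAC ⇒ BC·BAC·A·BC·A·BAC·BC·A·BAC·BC·BAC·A
    A ↦ BAC
    B ↦ BC
    C ↦ A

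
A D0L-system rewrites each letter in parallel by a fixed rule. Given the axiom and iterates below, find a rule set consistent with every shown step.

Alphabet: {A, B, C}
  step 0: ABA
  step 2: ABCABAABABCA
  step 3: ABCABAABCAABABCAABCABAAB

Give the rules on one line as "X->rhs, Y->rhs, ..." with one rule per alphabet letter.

A->AB, B->CA, C->BA

  step 2 ⇒ step 3: ABCABAABABCA ⇒ AB·CA·BA·AB·CA·AB·AB·CA·AB·CA·BA·AB
    A ↦ AB
    B ↦ CA
    C ↦ BA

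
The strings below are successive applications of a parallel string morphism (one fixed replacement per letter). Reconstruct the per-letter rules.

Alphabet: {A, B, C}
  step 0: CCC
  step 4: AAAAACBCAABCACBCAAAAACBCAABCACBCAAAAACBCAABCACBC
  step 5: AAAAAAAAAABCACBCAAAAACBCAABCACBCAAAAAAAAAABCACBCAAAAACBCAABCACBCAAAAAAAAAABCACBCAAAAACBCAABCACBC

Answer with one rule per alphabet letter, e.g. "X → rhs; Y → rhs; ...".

  step 4 ⇒ step 5: AAAAACBCAABCACBCAAAAACBCAABCACBCAAAAACBCAABCACBC ⇒ AA·AA·AA·AA·AA·BC·AC·BC·AA·AA·AC·BC·AA·BC·AC·BC·AA·AA·AA·AA·AA·BC·AC·BC·AA·AA·AC·BC·AA·BC·AC·BC·AA·AA·AA·AA·AA·BC·AC·BC·AA·AA·AC·BC·AA·BC·AC·BC
    A ↦ AA
    B ↦ AC
    C ↦ BC

A->AA, B->AC, C->BC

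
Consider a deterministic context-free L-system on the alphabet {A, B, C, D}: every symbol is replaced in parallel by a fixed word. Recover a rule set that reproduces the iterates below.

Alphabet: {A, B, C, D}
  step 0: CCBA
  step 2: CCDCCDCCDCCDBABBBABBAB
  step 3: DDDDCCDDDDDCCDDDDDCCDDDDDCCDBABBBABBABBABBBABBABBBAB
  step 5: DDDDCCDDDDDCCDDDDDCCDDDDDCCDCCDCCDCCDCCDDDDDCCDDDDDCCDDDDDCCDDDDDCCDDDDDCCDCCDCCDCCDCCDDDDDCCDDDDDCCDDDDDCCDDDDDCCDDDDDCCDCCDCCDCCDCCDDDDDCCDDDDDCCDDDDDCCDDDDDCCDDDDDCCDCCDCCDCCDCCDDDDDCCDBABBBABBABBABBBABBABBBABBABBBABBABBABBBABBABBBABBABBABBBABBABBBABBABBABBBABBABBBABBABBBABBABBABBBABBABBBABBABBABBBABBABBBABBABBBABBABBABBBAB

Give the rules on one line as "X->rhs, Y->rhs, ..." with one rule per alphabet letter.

  step 2 ⇒ step 3: CCDCCDCCDCCDBABBBABBAB ⇒ DD·DD·CCD·DD·DD·CCD·DD·DD·CCD·DD·DD·CCD·BAB·B·BAB·BAB·BAB·B·BAB·BAB·B·BAB
    A ↦ B
    B ↦ BAB
    C ↦ DD
    D ↦ CCD

A->B, B->BAB, C->DD, D->CCD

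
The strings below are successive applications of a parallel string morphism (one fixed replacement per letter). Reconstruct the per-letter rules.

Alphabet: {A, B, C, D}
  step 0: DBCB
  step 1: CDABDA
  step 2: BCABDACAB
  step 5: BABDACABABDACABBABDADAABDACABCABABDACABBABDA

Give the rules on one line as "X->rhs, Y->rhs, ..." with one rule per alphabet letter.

  step 1 ⇒ step 2: CDABDA ⇒ B·C·AB·DA·C·AB
    A ↦ AB
    B ↦ DA
    C ↦ B
    D ↦ C

A->AB, B->DA, C->B, D->C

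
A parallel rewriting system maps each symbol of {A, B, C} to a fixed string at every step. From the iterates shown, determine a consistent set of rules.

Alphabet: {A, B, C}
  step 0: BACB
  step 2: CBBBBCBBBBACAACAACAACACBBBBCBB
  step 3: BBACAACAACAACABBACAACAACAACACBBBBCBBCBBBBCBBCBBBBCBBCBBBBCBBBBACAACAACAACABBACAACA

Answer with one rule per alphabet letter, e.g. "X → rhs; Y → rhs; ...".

A->CBB, B->ACA, C->BB

  step 2 ⇒ step 3: CBBBBCBBBBACAACAACAACACBBBBCBB ⇒ BB·ACA·ACA·ACA·ACA·BB·ACA·ACA·ACA·ACA·CBB·BB·CBB·CBB·BB·CBB·CBB·BB·CBB·CBB·BB·CBB·BB·ACA·ACA·ACA·ACA·BB·ACA·ACA
    A ↦ CBB
    B ↦ ACA
    C ↦ BB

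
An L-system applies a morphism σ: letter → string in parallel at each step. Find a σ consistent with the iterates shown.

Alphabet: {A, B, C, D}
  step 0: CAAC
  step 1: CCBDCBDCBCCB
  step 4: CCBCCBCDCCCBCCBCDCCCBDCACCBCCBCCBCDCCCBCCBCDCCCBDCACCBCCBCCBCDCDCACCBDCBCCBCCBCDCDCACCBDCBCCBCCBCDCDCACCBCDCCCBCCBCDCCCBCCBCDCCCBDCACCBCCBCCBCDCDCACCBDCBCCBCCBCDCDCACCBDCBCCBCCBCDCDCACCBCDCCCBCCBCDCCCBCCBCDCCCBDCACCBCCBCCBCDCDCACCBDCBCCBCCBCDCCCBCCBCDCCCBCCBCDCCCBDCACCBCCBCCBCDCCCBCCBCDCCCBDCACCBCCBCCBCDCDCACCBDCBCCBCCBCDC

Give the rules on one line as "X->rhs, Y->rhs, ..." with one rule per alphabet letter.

  step 0 ⇒ step 1: CAAC ⇒ CCB·DCB·DCB·CCB
    A ↦ DCB
    C ↦ CCB
    B ↦ CDC  (constrained at step 1)
    D ↦ DCA  (constrained at step 1)

A->DCB, B->CDC, C->CCB, D->DCA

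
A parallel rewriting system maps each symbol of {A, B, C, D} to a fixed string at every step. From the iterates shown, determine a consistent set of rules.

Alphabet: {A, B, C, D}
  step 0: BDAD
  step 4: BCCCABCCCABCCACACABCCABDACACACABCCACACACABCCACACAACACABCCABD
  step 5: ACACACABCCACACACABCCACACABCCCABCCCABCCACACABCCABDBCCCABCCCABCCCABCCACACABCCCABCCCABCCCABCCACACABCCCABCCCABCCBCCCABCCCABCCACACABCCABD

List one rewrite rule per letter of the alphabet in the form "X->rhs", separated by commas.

  step 4 ⇒ step 5: BCCCABCCCABCCACACABCCABDACACACABCCACACACABCCACACAACACABCCABD ⇒ A·CA·CA·CA·BCC·A·CA·CA·CA·BCC·A·CA·CA·BCC·CA·BCC·CA·BCC·A·CA·CA·BCC·A·BD·BCC·CA·BCC·CA·BCC·CA·BCC·A·CA·CA·BCC·CA·BCC·CA·BCC·CA·BCC·A·CA·CA·BCC·CA·BCC·CA·BCC·BCC·CA·BCC·CA·BCC·A·CA·CA·BCC·A·BD
    A ↦ BCC
    B ↦ A
    C ↦ CA
    D ↦ BD

A->BCC, B->A, C->CA, D->BD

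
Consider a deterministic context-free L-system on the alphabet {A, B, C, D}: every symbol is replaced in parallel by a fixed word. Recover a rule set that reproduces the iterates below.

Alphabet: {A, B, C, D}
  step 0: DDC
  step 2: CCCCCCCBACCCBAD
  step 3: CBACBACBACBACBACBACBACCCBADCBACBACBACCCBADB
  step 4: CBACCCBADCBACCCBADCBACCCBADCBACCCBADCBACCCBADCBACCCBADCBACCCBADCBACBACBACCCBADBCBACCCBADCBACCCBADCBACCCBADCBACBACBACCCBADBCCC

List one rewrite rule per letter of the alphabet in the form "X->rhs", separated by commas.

A->BAD, B->CCC, C->CBA, D->B

  step 3 ⇒ step 4: CBACBACBACBACBACBACBACCCBADCBACBACBACCCBADB ⇒ CBA·CCC·BAD·CBA·CCC·BAD·CBA·CCC·BAD·CBA·CCC·BAD·CBA·CCC·BAD·CBA·CCC·BAD·CBA·CCC·BAD·CBA·CBA·CBA·CCC·BAD·B·CBA·CCC·BAD·CBA·CCC·BAD·CBA·CCC·BAD·CBA·CBA·CBA·CCC·BAD·B·CCC
    A ↦ BAD
    B ↦ CCC
    C ↦ CBA
    D ↦ B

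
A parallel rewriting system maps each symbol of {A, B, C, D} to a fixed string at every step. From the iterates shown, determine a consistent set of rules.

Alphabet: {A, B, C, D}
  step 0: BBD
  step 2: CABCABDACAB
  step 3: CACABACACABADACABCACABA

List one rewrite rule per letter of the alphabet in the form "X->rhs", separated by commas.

  step 2 ⇒ step 3: CABCABDACAB ⇒ CA·CAB·A·CA·CAB·A·DA·CAB·CA·CAB·A
    A ↦ CAB
    B ↦ A
    C ↦ CA
    D ↦ DA

A->CAB, B->A, C->CA, D->DA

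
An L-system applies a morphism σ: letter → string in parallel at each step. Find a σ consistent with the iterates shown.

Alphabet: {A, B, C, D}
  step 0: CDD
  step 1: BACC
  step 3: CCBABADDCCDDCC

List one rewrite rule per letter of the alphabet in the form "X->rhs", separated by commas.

A->CC, B->DD, C->BA, D->C

  step 0 ⇒ step 1: CDD ⇒ BA·C·C
    C ↦ BA
    D ↦ C
    A ↦ CC  (constrained at step 1)
    B ↦ DD  (constrained at step 1)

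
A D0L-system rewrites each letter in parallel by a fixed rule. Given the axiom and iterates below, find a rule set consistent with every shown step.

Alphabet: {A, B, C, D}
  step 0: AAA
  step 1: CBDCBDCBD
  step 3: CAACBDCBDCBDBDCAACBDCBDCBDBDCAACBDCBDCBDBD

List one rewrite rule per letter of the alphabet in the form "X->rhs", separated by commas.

A->CBD, B->CA, C->BD, D->AC

  step 0 ⇒ step 1: AAA ⇒ CBD·CBD·CBD
    A ↦ CBD
    B ↦ CA  (constrained at step 1)
    C ↦ BD  (constrained at step 1)
    D ↦ AC  (constrained at step 1)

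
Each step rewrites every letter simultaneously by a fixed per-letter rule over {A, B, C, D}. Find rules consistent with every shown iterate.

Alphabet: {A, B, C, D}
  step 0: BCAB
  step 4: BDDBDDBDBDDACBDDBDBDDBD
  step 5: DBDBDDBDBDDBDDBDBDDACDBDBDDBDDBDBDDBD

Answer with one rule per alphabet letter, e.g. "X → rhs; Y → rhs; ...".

A->D, B->D, C->AC, D->BD

  step 4 ⇒ step 5: BDDBDDBDBDDACBDDBDBDDBD ⇒ D·BD·BD·D·BD·BD·D·BD·D·BD·BD·D·AC·D·BD·BD·D·BD·D·BD·BD·D·BD
    A ↦ D
    B ↦ D
    C ↦ AC
    D ↦ BD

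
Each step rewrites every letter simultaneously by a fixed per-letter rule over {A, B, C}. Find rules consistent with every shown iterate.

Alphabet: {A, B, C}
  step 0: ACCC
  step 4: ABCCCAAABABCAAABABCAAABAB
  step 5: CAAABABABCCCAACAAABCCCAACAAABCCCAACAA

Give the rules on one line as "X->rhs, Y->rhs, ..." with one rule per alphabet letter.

  step 4 ⇒ step 5: ABCCCAAABABCAAABABCAAABAB ⇒ C·AA·AB·AB·AB·C·C·C·AA·C·AA·AB·C·C·C·AA·C·AA·AB·C·C·C·AA·C·AA
    A ↦ C
    B ↦ AA
    C ↦ AB

A->C, B->AA, C->AB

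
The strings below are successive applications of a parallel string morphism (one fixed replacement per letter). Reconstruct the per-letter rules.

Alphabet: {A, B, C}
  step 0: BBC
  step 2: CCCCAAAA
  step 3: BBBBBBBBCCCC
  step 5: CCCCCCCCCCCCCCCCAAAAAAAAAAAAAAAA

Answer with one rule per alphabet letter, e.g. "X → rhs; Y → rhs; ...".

A->C, B->AA, C->BB

  step 2 ⇒ step 3: CCCCAAAA ⇒ BB·BB·BB·BB·C·C·C·C
    A ↦ C
    C ↦ BB
    B ↦ AA  (constrained at step 0)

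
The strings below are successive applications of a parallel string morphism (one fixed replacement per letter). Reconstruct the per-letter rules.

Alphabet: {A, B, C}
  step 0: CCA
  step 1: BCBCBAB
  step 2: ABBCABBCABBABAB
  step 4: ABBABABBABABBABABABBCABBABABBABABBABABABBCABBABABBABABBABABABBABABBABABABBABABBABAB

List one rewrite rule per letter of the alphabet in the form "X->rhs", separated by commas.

  step 1 ⇒ step 2: BCBCBAB ⇒ AB·BC·AB·BC·AB·BAB·AB
    A ↦ BAB
    B ↦ AB
    C ↦ BC

A->BAB, B->AB, C->BC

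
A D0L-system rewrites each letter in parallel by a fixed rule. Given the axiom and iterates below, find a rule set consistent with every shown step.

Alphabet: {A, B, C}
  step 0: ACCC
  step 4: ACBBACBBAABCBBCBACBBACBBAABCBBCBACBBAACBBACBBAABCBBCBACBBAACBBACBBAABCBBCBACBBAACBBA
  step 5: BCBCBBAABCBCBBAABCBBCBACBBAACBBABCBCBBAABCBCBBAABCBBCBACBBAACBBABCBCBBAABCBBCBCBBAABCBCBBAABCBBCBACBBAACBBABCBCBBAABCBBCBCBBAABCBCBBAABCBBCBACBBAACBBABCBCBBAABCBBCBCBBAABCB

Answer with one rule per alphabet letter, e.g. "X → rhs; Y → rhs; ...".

A->BCB, B->A, C->CBB

  step 4 ⇒ step 5: ACBBACBBAABCBBCBACBBACBBAABCBBCBACBBAACBBACBBAABCBBCBACBBAACBBACBBAABCBBCBACBBAACBBA ⇒ BCB·CBB·A·A·BCB·CBB·A·A·BCB·BCB·A·CBB·A·A·CBB·A·BCB·CBB·A·A·BCB·CBB·A·A·BCB·BCB·A·CBB·A·A·CBB·A·BCB·CBB·A·A·BCB·BCB·CBB·A·A·BCB·CBB·A·A·BCB·BCB·A·CBB·A·A·CBB·A·BCB·CBB·A·A·BCB·BCB·CBB·A·A·BCB·CBB·A·A·BCB·BCB·A·CBB·A·A·CBB·A·BCB·CBB·A·A·BCB·BCB·CBB·A·A·BCB
    A ↦ BCB
    B ↦ A
    C ↦ CBB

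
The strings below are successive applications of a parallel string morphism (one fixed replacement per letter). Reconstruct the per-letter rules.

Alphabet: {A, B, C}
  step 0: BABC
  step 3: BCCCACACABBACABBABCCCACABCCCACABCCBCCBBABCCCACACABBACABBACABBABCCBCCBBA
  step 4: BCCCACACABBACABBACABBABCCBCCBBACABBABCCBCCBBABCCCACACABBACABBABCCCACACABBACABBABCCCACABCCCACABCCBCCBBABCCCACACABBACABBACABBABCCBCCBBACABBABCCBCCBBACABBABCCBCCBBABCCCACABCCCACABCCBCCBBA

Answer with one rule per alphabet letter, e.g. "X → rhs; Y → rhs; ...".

  step 3 ⇒ step 4: BCCCACACABBACABBABCCCACABCCCACABCCBCCBBABCCCACACABBACABBACABBABCCBCCBBA ⇒ BCC·CA·CA·CA·BBA·CA·BBA·CA·BBA·BCC·BCC·BBA·CA·BBA·BCC·BCC·BBA·BCC·CA·CA·CA·BBA·CA·BBA·BCC·CA·CA·CA·BBA·CA·BBA·BCC·CA·CA·BCC·CA·CA·BCC·BCC·BBA·BCC·CA·CA·CA·BBA·CA·BBA·CA·BBA·BCC·BCC·BBA·CA·BBA·BCC·BCC·BBA·CA·BBA·BCC·BCC·BBA·BCC·CA·CA·BCC·CA·CA·BCC·BCC·BBA
    A ↦ BBA
    B ↦ BCC
    C ↦ CA

A->BBA, B->BCC, C->CA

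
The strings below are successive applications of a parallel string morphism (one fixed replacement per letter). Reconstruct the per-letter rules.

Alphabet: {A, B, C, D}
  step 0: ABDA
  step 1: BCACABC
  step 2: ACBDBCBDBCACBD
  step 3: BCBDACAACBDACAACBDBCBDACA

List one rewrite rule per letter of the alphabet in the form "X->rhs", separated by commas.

  step 2 ⇒ step 3: ACBDBCBDBCACBD ⇒ BC·BD·AC·A·AC·BD·AC·A·AC·BD·BC·BD·AC·A
    A ↦ BC
    B ↦ AC
    C ↦ BD
    D ↦ A

A->BC, B->AC, C->BD, D->A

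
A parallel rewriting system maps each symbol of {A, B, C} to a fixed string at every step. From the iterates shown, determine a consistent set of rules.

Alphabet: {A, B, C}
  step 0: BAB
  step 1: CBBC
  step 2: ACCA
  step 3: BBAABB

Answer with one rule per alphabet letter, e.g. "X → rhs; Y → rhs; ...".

  step 2 ⇒ step 3: ACCA ⇒ BB·A·A·BB
    A ↦ BB
    C ↦ A
  step 0 ⇒ step 1: BAB ⇒ C·BB·C
    B ↦ C

A->BB, B->C, C->A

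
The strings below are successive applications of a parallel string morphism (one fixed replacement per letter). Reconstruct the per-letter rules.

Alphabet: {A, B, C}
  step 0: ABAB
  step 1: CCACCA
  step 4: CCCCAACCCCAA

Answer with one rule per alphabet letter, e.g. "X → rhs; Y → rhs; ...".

  step 0 ⇒ step 1: ABAB ⇒ CC·A·CC·A
    A ↦ CC
    B ↦ A
    C ↦ B  (constrained at step 1)

A->CC, B->A, C->B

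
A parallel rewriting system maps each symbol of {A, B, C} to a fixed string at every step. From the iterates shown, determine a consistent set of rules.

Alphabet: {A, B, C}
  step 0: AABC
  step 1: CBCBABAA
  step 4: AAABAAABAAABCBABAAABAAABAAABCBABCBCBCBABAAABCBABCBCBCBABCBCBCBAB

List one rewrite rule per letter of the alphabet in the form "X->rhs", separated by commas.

  step 0 ⇒ step 1: AABC ⇒ CB·CB·AB·AA
    A ↦ CB
    B ↦ AB
    C ↦ AA

A->CB, B->AB, C->AA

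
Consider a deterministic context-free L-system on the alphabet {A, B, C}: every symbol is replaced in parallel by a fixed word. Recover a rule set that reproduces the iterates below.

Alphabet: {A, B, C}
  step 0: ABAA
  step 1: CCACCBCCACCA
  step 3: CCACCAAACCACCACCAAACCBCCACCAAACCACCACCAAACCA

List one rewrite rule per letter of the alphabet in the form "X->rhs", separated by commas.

  step 0 ⇒ step 1: ABAA ⇒ CCA·CCB·CCA·CCA
    A ↦ CCA
    B ↦ CCB
    C ↦ A  (constrained at step 1)

A->CCA, B->CCB, C->A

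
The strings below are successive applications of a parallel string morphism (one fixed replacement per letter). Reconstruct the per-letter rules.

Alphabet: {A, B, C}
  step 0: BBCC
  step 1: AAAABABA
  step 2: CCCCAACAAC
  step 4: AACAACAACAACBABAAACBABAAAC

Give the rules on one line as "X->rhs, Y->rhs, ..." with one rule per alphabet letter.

  step 1 ⇒ step 2: AAAABABA ⇒ C·C·C·C·AA·C·AA·C
    A ↦ C
    B ↦ AA
  step 0 ⇒ step 1: BBCC ⇒ AA·AA·BA·BA
    C ↦ BA

A->C, B->AA, C->BA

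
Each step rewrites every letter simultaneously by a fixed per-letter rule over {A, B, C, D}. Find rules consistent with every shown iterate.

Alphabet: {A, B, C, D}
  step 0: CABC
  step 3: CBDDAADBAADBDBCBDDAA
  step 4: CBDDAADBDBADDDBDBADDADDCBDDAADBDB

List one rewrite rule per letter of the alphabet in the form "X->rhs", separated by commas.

A->DB, B->DD, C->CB, D->A

  step 3 ⇒ step 4: CBDDAADBAADBDBCBDDAA ⇒ CB·DD·A·A·DB·DB·A·DD·DB·DB·A·DD·A·DD·CB·DD·A·A·DB·DB
    A ↦ DB
    B ↦ DD
    C ↦ CB
    D ↦ A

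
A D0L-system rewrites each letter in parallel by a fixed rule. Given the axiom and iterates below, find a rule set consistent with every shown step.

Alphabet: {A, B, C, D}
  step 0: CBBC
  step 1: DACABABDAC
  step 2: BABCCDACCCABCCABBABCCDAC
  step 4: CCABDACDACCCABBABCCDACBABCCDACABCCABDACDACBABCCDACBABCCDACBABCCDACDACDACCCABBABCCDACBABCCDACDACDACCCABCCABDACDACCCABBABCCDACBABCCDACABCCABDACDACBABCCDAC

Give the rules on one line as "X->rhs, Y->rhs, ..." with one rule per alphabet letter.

A->CC, B->AB, C->DAC, D->BAB

  step 1 ⇒ step 2: DACABABDAC ⇒ BAB·CC·DAC·CC·AB·CC·AB·BAB·CC·DAC
    A ↦ CC
    B ↦ AB
    C ↦ DAC
    D ↦ BAB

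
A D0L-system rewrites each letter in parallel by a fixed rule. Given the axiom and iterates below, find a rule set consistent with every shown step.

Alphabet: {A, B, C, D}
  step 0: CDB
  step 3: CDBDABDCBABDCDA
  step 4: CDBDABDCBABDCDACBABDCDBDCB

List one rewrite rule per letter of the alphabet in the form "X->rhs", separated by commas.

A->CB, B->A, C->CD, D->BD

  step 3 ⇒ step 4: CDBDABDCBABDCDA ⇒ CD·BD·A·BD·CB·A·BD·CD·A·CB·A·BD·CD·BD·CB
    A ↦ CB
    B ↦ A
    C ↦ CD
    D ↦ BD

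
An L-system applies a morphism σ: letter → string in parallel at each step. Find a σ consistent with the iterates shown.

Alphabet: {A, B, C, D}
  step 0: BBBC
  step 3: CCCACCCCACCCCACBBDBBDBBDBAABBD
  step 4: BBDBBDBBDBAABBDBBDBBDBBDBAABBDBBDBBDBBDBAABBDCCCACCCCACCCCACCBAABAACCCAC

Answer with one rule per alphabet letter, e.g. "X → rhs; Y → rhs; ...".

A->BAA, B->C, C->BBD, D->CAC

  step 3 ⇒ step 4: CCCACCCCACCCCACBBDBBDBBDBAABBD ⇒ BBD·BBD·BBD·BAA·BBD·BBD·BBD·BBD·BAA·BBD·BBD·BBD·BBD·BAA·BBD·C·C·CAC·C·C·CAC·C·C·CAC·C·BAA·BAA·C·C·CAC
    A ↦ BAA
    B ↦ C
    C ↦ BBD
    D ↦ CAC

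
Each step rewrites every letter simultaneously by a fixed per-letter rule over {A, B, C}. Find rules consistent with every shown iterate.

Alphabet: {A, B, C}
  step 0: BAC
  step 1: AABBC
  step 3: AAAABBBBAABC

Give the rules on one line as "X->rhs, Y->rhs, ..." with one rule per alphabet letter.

A->B, B->AA, C->BC

  step 0 ⇒ step 1: BAC ⇒ AA·B·BC
    A ↦ B
    B ↦ AA
    C ↦ BC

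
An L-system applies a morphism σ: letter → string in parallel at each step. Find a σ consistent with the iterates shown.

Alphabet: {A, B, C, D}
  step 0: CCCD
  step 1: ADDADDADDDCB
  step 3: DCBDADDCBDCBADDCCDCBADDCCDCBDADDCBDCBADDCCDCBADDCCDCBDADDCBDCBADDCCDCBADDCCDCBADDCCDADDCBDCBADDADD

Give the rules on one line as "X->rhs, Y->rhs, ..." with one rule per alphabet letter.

  step 0 ⇒ step 1: CCCD ⇒ ADD·ADD·ADD·DCB
    C ↦ ADD
    D ↦ DCB
    A ↦ DAD  (constrained at step 1)
    B ↦ CC  (constrained at step 1)

A->DAD, B->CC, C->ADD, D->DCB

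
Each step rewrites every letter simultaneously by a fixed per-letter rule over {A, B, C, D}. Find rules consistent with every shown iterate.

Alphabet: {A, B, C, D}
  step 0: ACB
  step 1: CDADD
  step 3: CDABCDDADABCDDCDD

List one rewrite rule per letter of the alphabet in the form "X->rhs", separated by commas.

  step 0 ⇒ step 1: ACB ⇒ CD·AD·D
    A ↦ CD
    B ↦ D
    C ↦ AD
    D ↦ AB  (constrained at step 1)

A->CD, B->D, C->AD, D->AB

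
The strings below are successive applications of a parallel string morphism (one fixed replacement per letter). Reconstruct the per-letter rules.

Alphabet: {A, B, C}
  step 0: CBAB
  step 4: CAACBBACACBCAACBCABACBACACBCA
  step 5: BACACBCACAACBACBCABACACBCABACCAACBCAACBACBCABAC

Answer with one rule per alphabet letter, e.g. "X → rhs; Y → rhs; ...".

  step 4 ⇒ step 5: CAACBBACACBCAACBCABACBACACBCA ⇒ B·AC·AC·B·CA·CA·AC·B·AC·B·CA·B·AC·AC·B·CA·B·AC·CA·AC·B·CA·AC·B·AC·B·CA·B·AC
    A ↦ AC
    B ↦ CA
    C ↦ B

A->AC, B->CA, C->B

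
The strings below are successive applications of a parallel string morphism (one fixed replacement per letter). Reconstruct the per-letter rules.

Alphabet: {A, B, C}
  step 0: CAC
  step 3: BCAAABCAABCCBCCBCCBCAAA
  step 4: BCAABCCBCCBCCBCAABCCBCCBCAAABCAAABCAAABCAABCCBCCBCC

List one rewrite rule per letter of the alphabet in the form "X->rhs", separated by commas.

  step 3 ⇒ step 4: BCAAABCAABCCBCCBCCBCAAA ⇒ BCA·A·BCC·BCC·BCC·BCA·A·BCC·BCC·BCA·A·A·BCA·A·A·BCA·A·A·BCA·A·BCC·BCC·BCC
    A ↦ BCC
    B ↦ BCA
    C ↦ A

A->BCC, B->BCA, C->A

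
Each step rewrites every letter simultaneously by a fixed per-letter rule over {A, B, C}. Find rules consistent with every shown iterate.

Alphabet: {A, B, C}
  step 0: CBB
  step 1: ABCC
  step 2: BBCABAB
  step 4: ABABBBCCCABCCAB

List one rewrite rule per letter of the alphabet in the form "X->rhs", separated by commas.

  step 1 ⇒ step 2: ABCC ⇒ BB·C·AB·AB
    A ↦ BB
    B ↦ C
    C ↦ AB

A->BB, B->C, C->AB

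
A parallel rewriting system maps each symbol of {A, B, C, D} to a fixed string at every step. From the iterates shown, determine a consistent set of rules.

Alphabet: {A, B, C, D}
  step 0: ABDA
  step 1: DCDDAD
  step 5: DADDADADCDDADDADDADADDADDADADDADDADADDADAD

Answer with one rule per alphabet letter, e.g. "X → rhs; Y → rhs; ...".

  step 0 ⇒ step 1: ABDA ⇒ D·CD·DA·D
    A ↦ D
    B ↦ CD
    D ↦ DA
    C ↦ B  (constrained at step 1)

A->D, B->CD, C->B, D->DA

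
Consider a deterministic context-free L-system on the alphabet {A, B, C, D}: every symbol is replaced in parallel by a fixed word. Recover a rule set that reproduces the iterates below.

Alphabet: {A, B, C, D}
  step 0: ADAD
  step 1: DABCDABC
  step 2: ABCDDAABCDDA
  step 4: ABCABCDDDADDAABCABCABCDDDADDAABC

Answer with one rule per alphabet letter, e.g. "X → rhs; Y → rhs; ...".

A->D, B->D, C->A, D->ABC

  step 1 ⇒ step 2: DABCDABC ⇒ ABC·D·D·A·ABC·D·D·A
    A ↦ D
    B ↦ D
    C ↦ A
    D ↦ ABC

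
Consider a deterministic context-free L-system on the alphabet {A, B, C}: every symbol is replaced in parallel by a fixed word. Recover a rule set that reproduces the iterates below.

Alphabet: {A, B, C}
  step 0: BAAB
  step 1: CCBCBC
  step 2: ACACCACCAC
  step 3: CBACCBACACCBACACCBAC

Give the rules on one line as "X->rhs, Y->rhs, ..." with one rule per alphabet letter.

  step 2 ⇒ step 3: ACACCACCAC ⇒ CB·AC·CB·AC·AC·CB·AC·AC·CB·AC
    A ↦ CB
    C ↦ AC
  step 0 ⇒ step 1: BAAB ⇒ C·CB·CB·C
    B ↦ C

A->CB, B->C, C->AC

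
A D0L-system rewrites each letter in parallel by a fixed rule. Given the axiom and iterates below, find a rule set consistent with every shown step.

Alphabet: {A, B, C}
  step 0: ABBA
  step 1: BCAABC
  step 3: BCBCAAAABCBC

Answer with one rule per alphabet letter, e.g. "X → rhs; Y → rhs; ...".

A->BC, B->A, C->A

  step 0 ⇒ step 1: ABBA ⇒ BC·A·A·BC
    A ↦ BC
    B ↦ A
    C ↦ A  (constrained at step 1)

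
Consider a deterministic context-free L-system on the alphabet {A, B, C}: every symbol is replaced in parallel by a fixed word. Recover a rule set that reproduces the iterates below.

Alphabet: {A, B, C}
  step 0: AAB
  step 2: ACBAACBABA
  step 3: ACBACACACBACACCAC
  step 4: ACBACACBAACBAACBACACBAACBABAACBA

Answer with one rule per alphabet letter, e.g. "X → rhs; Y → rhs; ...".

  step 3 ⇒ step 4: ACBACACACBACACCAC ⇒ AC·BA·C·AC·BA·AC·BA·AC·BA·C·AC·BA·AC·BA·BA·AC·BA
    A ↦ AC
    B ↦ C
    C ↦ BA

A->AC, B->C, C->BA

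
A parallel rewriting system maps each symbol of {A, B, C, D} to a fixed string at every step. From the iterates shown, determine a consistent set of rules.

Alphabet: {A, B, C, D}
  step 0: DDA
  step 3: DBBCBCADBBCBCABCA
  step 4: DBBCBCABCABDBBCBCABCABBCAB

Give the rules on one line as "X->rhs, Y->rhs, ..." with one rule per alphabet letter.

  step 3 ⇒ step 4: DBBCBCADBBCBCABCA ⇒ DB·BC·BC·A·BC·A·B·DB·BC·BC·A·BC·A·B·BC·A·B
    A ↦ B
    B ↦ BC
    C ↦ A
    D ↦ DB

A->B, B->BC, C->A, D->DB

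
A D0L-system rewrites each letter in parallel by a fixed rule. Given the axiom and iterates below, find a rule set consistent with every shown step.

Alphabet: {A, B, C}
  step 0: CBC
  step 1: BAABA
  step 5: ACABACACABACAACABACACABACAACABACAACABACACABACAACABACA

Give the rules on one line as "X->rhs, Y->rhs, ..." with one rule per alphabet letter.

A->CA, B->A, C->BA

  step 0 ⇒ step 1: CBC ⇒ BA·A·BA
    B ↦ A
    C ↦ BA
    A ↦ CA  (constrained at step 1)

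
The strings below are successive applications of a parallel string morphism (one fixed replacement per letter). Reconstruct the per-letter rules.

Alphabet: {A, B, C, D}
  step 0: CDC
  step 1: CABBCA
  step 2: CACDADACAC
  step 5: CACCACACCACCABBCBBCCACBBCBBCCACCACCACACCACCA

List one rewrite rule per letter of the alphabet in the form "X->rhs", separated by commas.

  step 1 ⇒ step 2: CABBCA ⇒ CA·C·DA·DA·CA·C
    A ↦ C
    B ↦ DA
    C ↦ CA
  step 0 ⇒ step 1: CDC ⇒ CA·BB·CA
    D ↦ BB

A->C, B->DA, C->CA, D->BB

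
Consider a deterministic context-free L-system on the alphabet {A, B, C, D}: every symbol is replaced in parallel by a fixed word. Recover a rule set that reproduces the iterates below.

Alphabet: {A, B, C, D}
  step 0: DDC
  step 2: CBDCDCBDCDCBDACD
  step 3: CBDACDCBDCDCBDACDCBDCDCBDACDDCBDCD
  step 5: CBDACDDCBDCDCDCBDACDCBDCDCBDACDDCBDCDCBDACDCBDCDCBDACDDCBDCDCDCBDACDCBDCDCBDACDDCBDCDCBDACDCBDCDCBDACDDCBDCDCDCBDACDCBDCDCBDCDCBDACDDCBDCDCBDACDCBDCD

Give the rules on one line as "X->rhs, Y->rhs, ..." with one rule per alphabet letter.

  step 2 ⇒ step 3: CBDCDCBDCDCBDACD ⇒ CBD·A·CD·CBD·CD·CBD·A·CD·CBD·CD·CBD·A·CD·D·CBD·CD
    A ↦ D
    B ↦ A
    C ↦ CBD
    D ↦ CD

A->D, B->A, C->CBD, D->CD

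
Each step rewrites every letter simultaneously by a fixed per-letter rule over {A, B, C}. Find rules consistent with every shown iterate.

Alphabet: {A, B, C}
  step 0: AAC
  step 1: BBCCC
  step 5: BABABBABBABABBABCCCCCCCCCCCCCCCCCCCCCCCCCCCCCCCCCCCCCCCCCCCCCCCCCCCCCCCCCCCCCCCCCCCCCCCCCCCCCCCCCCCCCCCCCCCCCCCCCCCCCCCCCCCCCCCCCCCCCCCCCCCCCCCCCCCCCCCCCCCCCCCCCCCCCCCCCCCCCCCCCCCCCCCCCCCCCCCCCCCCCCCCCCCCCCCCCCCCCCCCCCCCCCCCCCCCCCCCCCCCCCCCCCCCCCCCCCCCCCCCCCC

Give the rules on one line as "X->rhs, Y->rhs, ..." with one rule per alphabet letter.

  step 0 ⇒ step 1: AAC ⇒ B·B·CCC
    A ↦ B
    C ↦ CCC
    B ↦ AB  (constrained at step 1)

A->B, B->AB, C->CCC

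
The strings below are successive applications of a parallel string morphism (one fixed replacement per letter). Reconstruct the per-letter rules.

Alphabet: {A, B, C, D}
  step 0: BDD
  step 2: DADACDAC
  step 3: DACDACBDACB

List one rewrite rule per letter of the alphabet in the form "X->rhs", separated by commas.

A->C, B->D, C->B, D->DA

  step 2 ⇒ step 3: DADACDAC ⇒ DA·C·DA·C·B·DA·C·B
    A ↦ C
    C ↦ B
    D ↦ DA
    B ↦ D  (constrained at step 0)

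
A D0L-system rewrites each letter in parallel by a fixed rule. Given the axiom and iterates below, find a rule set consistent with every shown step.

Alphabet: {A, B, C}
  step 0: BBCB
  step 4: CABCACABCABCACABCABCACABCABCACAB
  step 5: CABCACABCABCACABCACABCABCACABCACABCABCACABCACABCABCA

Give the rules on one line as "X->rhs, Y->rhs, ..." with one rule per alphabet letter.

  step 4 ⇒ step 5: CABCACABCABCACABCABCACABCABCACAB ⇒ CA·B·CA·CA·B·CA·B·CA·CA·B·CA·CA·B·CA·B·CA·CA·B·CA·CA·B·CA·B·CA·CA·B·CA·CA·B·CA·B·CA
    A ↦ B
    B ↦ CA
    C ↦ CA

A->B, B->CA, C->CA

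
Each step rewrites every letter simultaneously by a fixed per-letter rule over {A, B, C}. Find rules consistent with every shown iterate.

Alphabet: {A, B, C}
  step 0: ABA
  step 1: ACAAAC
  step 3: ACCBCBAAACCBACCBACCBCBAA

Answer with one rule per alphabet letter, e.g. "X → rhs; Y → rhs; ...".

A->AC, B->AA, C->CB

  step 0 ⇒ step 1: ABA ⇒ AC·AA·AC
    A ↦ AC
    B ↦ AA
    C ↦ CB  (constrained at step 1)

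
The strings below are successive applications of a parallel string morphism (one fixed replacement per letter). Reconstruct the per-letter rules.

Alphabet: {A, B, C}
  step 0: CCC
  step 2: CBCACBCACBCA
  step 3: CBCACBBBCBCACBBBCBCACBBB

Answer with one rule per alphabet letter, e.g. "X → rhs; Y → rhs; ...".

A->BB, B->CA, C->CB

  step 2 ⇒ step 3: CBCACBCACBCA ⇒ CB·CA·CB·BB·CB·CA·CB·BB·CB·CA·CB·BB
    A ↦ BB
    B ↦ CA
    C ↦ CB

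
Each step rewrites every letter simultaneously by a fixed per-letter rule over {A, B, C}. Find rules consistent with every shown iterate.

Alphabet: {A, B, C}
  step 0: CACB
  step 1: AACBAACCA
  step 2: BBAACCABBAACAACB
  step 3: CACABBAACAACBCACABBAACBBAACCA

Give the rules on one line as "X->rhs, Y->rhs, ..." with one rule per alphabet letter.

  step 2 ⇒ step 3: BBAACCABBAACAACB ⇒ CA·CA·B·B·AAC·AAC·B·CA·CA·B·B·AAC·B·B·AAC·CA
    A ↦ B
    B ↦ CA
    C ↦ AAC

A->B, B->CA, C->AAC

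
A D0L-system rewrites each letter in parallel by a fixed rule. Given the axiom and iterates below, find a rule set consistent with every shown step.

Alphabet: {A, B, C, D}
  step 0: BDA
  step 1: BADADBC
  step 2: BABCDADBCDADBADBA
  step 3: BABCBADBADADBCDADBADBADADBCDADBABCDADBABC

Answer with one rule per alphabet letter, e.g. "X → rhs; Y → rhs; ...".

  step 2 ⇒ step 3: BABCDADBCDADBADBA ⇒ BA·BC·BA·DBA·DAD·BC·DAD·BA·DBA·DAD·BC·DAD·BA·BC·DAD·BA·BC
    A ↦ BC
    B ↦ BA
    C ↦ DBA
    D ↦ DAD

A->BC, B->BA, C->DBA, D->DAD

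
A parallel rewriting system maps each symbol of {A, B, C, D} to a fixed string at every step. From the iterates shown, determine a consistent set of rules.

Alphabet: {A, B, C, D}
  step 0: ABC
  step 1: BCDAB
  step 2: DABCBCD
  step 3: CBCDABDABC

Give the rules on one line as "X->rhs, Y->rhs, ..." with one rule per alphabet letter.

A->BC, B->D, C->AB, D->C

  step 2 ⇒ step 3: DABCBCD ⇒ C·BC·D·AB·D·AB·C
    A ↦ BC
    B ↦ D
    C ↦ AB
    D ↦ C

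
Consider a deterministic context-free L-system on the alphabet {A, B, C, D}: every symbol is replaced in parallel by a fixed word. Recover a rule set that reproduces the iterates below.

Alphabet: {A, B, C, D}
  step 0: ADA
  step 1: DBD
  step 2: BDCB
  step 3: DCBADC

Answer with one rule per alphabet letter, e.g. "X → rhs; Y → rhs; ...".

  step 2 ⇒ step 3: BDCB ⇒ DC·B·A·DC
    B ↦ DC
    C ↦ A
    D ↦ B
  step 0 ⇒ step 1: ADA ⇒ D·B·D
    A ↦ D

A->D, B->DC, C->A, D->B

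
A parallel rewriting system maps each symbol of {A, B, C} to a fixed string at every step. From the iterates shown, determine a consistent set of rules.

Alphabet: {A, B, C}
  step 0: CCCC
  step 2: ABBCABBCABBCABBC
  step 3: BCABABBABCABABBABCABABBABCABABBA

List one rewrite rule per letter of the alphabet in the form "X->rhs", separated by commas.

  step 2 ⇒ step 3: ABBCABBCABBCABBC ⇒ BC·AB·AB·BA·BC·AB·AB·BA·BC·AB·AB·BA·BC·AB·AB·BA
    A ↦ BC
    B ↦ AB
    C ↦ BA

A->BC, B->AB, C->BA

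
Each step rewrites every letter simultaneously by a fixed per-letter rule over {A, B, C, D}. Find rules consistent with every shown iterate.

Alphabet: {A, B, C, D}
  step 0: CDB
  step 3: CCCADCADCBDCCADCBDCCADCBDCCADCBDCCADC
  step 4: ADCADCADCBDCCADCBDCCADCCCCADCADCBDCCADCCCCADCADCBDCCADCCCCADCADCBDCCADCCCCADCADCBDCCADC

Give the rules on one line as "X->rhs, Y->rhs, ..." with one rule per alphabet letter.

A->BD, B->C, C->ADC, D->CC

  step 3 ⇒ step 4: CCCADCADCBDCCADCBDCCADCBDCCADCBDCCADC ⇒ ADC·ADC·ADC·BD·CC·ADC·BD·CC·ADC·C·CC·ADC·ADC·BD·CC·ADC·C·CC·ADC·ADC·BD·CC·ADC·C·CC·ADC·ADC·BD·CC·ADC·C·CC·ADC·ADC·BD·CC·ADC
    A ↦ BD
    B ↦ C
    C ↦ ADC
    D ↦ CC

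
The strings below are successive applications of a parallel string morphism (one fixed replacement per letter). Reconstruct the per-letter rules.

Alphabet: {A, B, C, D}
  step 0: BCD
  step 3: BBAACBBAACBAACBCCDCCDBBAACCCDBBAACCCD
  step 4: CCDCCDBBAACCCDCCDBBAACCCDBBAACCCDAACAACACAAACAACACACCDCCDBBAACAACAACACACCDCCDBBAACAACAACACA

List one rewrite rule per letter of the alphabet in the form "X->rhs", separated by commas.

A->B, B->CCD, C->AAC, D->ACA

  step 3 ⇒ step 4: BBAACBBAACBAACBCCDCCDBBAACCCDBBAACCCD ⇒ CCD·CCD·B·B·AAC·CCD·CCD·B·B·AAC·CCD·B·B·AAC·CCD·AAC·AAC·ACA·AAC·AAC·ACA·CCD·CCD·B·B·AAC·AAC·AAC·ACA·CCD·CCD·B·B·AAC·AAC·AAC·ACA
    A ↦ B
    B ↦ CCD
    C ↦ AAC
    D ↦ ACA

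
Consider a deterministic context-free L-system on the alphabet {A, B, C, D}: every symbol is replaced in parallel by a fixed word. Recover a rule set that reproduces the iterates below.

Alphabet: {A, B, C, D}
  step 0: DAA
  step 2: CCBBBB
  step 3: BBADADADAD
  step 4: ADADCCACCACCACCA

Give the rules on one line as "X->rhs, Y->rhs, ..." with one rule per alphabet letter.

  step 3 ⇒ step 4: BBADADADAD ⇒ AD·AD·CC·A·CC·A·CC·A·CC·A
    A ↦ CC
    B ↦ AD
    D ↦ A
  step 2 ⇒ step 3: CCBBBB ⇒ B·B·AD·AD·AD·AD
    C ↦ B

A->CC, B->AD, C->B, D->A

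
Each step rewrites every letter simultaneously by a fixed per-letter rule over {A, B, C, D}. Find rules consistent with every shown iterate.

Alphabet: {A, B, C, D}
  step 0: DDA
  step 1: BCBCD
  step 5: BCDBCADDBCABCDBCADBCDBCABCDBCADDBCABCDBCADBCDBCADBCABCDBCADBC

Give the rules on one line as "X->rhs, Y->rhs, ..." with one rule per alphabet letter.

  step 0 ⇒ step 1: DDA ⇒ BC·BC·D
    A ↦ D
    D ↦ BC
    B ↦ DB  (constrained at step 1)
    C ↦ CA  (constrained at step 1)

A->D, B->DB, C->CA, D->BC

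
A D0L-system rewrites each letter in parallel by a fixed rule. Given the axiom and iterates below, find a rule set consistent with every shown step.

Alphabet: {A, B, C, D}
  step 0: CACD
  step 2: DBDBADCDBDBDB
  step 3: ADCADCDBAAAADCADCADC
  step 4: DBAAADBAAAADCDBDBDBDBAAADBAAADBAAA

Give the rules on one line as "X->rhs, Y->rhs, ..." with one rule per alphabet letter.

A->DB, B->DC, C->AA, D->A

  step 3 ⇒ step 4: ADCADCDBAAAADCADCADC ⇒ DB·A·AA·DB·A·AA·A·DC·DB·DB·DB·DB·A·AA·DB·A·AA·DB·A·AA
    A ↦ DB
    B ↦ DC
    C ↦ AA
    D ↦ A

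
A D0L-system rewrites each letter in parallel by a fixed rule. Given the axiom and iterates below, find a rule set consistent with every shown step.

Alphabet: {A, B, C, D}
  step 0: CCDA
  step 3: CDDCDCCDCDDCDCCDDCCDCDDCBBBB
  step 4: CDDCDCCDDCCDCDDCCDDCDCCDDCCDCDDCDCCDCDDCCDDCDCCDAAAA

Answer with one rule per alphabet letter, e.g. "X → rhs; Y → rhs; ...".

  step 3 ⇒ step 4: CDDCDCCDCDDCDCCDDCCDCDDCBBBB ⇒ CD·DC·DC·CD·DC·CD·CD·DC·CD·DC·DC·CD·DC·CD·CD·DC·DC·CD·CD·DC·CD·DC·DC·CD·A·A·A·A
    B ↦ A
    C ↦ CD
    D ↦ DC
    A ↦ BB  (constrained at step 0)

A->BB, B->A, C->CD, D->DC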